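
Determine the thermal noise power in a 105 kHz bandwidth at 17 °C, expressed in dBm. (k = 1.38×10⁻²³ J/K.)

T = 17 °C + 273.15 = 290.15 K
P_n = kTB = 1.38×10⁻²³ × 290.15 × 1.05×10⁵ = 4.20×10⁻¹⁶ W
In dBm: 10 log₁₀(4.20×10⁻¹⁶ / 10⁻³) = −123.8 dBm

−123.8 dBm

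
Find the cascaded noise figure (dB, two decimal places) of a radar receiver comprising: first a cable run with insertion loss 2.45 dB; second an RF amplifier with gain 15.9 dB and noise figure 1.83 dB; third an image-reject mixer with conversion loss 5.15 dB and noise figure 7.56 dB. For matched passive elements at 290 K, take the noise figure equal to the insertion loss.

Convert to linear (a loss of L dB is a gain of −L dB): F_i = 10^(NF_i/10), G_i = 10^(G_i,dB/10)
  Stage 1: F_1 = 10^(2.45/10) = 1.758, G_1 = 10^(−2.45/10) = 0.5689
  Stage 2: F_2 = 10^(1.83/10) = 1.524, G_2 = 10^(15.9/10) = 38.90
  Stage 3: F_3 = 10^(7.56/10) = 5.702, G_3 = 10^(−5.15/10) = 0.3055
Friis cascade:
  F = 1.758 + (1.524 − 1)/0.5689 + (5.702 − 1)/22.13 = 2.892
NF = 10 log₁₀(2.892) = 4.61 dB

4.61 dB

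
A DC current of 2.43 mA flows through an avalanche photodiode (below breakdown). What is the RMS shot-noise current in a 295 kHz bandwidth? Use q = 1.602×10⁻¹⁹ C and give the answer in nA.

15.2 nA

I_n = √(2qI·B)
2qI·B = 2 × 1.602×10⁻¹⁹ × 2.43×10⁻³ × 2.95×10⁵ = 2.30×10⁻¹⁶ A²
I_n = √(2.30×10⁻¹⁶) = 1.52×10⁻⁸ A = 15.2 nA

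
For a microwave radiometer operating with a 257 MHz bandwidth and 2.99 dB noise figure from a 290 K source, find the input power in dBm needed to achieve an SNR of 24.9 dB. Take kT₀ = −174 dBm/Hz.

−62.0 dBm

Sensitivity = −174 + 10 log₁₀(B) + NF + SNR_min
= −174 + 84.1 + 2.99 + 24.9
= −62.01 dBm → −62.0 dBm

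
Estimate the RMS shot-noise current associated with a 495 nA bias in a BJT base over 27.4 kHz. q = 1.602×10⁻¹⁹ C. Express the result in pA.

65.9 pA

I_n = √(2qI·B)
2qI·B = 2 × 1.602×10⁻¹⁹ × 4.95×10⁻⁷ × 2.74×10⁴ = 4.35×10⁻²¹ A²
I_n = √(4.35×10⁻²¹) = 6.59×10⁻¹¹ A = 65.9 pA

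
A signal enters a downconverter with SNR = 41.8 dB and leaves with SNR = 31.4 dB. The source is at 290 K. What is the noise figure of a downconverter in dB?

NF (dB) = SNR_in(dB) − SNR_out(dB) when the source is at T₀
NF = 41.8 − 31.4 = 10.4 dB

10.4 dB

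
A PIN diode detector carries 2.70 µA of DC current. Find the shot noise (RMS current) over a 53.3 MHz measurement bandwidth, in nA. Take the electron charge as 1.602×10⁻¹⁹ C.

I_n = √(2qI·B)
2qI·B = 2 × 1.602×10⁻¹⁹ × 2.70×10⁻⁶ × 5.33×10⁷ = 4.61×10⁻¹⁷ A²
I_n = √(4.61×10⁻¹⁷) = 6.79×10⁻⁹ A = 6.79 nA

6.79 nA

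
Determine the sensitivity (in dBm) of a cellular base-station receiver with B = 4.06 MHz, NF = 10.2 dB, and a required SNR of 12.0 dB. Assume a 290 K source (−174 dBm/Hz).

−85.7 dBm

Sensitivity = −174 + 10 log₁₀(B) + NF + SNR_min
= −174 + 66.09 + 10.2 + 12.0
= −85.71 dBm → −85.7 dBm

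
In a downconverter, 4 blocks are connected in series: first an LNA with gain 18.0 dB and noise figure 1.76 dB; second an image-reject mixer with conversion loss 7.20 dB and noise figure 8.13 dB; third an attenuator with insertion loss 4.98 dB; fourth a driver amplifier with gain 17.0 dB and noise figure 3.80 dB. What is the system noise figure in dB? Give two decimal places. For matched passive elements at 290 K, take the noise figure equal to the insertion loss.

3.29 dB

Convert to linear (a loss of L dB is a gain of −L dB): F_i = 10^(NF_i/10), G_i = 10^(G_i,dB/10)
  Stage 1: F_1 = 10^(1.76/10) = 1.500, G_1 = 10^(18.0/10) = 63.10
  Stage 2: F_2 = 10^(8.13/10) = 6.501, G_2 = 10^(−7.20/10) = 0.1905
  Stage 3: F_3 = 10^(4.98/10) = 3.148, G_3 = 10^(−4.98/10) = 0.3177
  Stage 4: F_4 = 10^(3.80/10) = 2.399, G_4 = 10^(17.0/10) = 50.12
Friis cascade:
  F = 1.500 + (6.501 − 1)/63.10 + (3.148 − 1)/12.02 + (2.399 − 1)/3.819 = 2.132
NF = 10 log₁₀(2.132) = 3.29 dB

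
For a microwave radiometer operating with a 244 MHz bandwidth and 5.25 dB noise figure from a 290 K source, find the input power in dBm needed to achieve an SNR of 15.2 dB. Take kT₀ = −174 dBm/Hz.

Sensitivity = −174 + 10 log₁₀(B) + NF + SNR_min
= −174 + 83.87 + 5.25 + 15.2
= −69.68 dBm → −69.7 dBm

−69.7 dBm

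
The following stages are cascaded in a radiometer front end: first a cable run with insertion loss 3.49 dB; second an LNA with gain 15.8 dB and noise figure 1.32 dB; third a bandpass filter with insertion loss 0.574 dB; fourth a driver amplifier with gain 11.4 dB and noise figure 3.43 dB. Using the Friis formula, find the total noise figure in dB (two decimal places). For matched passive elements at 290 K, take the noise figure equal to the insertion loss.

4.94 dB

Convert to linear (a loss of L dB is a gain of −L dB): F_i = 10^(NF_i/10), G_i = 10^(G_i,dB/10)
  Stage 1: F_1 = 10^(3.49/10) = 2.234, G_1 = 10^(−3.49/10) = 0.4477
  Stage 2: F_2 = 10^(1.32/10) = 1.355, G_2 = 10^(15.8/10) = 38.02
  Stage 3: F_3 = 10^(0.574/10) = 1.141, G_3 = 10^(−0.574/10) = 0.8762
  Stage 4: F_4 = 10^(3.43/10) = 2.203, G_4 = 10^(11.4/10) = 13.80
Friis cascade:
  F = 2.234 + (1.355 − 1)/0.4477 + (1.141 − 1)/17.02 + (2.203 − 1)/14.91 = 3.116
NF = 10 log₁₀(3.116) = 4.94 dB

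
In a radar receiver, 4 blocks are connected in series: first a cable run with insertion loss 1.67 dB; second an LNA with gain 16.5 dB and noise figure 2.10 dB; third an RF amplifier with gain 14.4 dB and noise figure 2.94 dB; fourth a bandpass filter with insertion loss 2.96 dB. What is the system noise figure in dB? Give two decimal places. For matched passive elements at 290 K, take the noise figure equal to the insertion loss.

Convert to linear (a loss of L dB is a gain of −L dB): F_i = 10^(NF_i/10), G_i = 10^(G_i,dB/10)
  Stage 1: F_1 = 10^(1.67/10) = 1.469, G_1 = 10^(−1.67/10) = 0.6808
  Stage 2: F_2 = 10^(2.10/10) = 1.622, G_2 = 10^(16.5/10) = 44.67
  Stage 3: F_3 = 10^(2.94/10) = 1.968, G_3 = 10^(14.4/10) = 27.54
  Stage 4: F_4 = 10^(2.96/10) = 1.977, G_4 = 10^(−2.96/10) = 0.5058
Friis cascade:
  F = 1.469 + (1.622 − 1)/0.6808 + (1.968 − 1)/30.41 + (1.977 − 1)/837.5 = 2.415
NF = 10 log₁₀(2.415) = 3.83 dB

3.83 dB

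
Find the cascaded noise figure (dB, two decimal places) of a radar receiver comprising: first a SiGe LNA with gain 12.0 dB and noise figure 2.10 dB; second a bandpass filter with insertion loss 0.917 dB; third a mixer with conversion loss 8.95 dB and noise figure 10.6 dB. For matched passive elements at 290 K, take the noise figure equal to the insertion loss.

Convert to linear (a loss of L dB is a gain of −L dB): F_i = 10^(NF_i/10), G_i = 10^(G_i,dB/10)
  Stage 1: F_1 = 10^(2.10/10) = 1.622, G_1 = 10^(12.0/10) = 15.85
  Stage 2: F_2 = 10^(0.917/10) = 1.235, G_2 = 10^(−0.917/10) = 0.8097
  Stage 3: F_3 = 10^(10.6/10) = 11.48, G_3 = 10^(−8.95/10) = 0.1274
Friis cascade:
  F = 1.622 + (1.235 − 1)/15.85 + (11.48 − 1)/12.83 = 2.453
NF = 10 log₁₀(2.453) = 3.90 dB

3.90 dB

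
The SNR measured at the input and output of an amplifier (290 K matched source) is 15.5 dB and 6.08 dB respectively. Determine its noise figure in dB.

NF (dB) = SNR_in(dB) − SNR_out(dB) when the source is at T₀
NF = 15.5 − 6.08 = 9.42 dB

9.42 dB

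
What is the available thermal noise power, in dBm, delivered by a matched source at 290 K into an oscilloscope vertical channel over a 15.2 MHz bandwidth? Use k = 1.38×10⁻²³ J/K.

P_n = kTB = 1.38×10⁻²³ × 290 × 1.52×10⁷ = 6.08×10⁻¹⁴ W
In dBm: 10 log₁₀(6.08×10⁻¹⁴ / 10⁻³) = −102.2 dBm

−102.2 dBm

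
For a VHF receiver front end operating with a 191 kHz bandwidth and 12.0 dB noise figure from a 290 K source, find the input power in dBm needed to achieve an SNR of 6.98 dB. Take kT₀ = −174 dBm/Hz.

−102.2 dBm

Sensitivity = −174 + 10 log₁₀(B) + NF + SNR_min
= −174 + 52.81 + 12.0 + 6.98
= −102.21 dBm → −102.2 dBm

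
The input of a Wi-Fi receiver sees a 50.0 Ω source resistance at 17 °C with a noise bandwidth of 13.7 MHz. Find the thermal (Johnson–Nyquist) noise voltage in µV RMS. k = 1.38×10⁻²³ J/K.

T = 17 °C + 273.15 = 290.15 K
V_n = √(4kTRB)
4kTRB = 4 × 1.38×10⁻²³ × 290.15 × 5.00×10¹ × 1.37×10⁷ = 1.10×10⁻¹¹ V²
V_n = √(1.10×10⁻¹¹) = 3.31×10⁻⁶ V = 3.31 µV

3.31 µV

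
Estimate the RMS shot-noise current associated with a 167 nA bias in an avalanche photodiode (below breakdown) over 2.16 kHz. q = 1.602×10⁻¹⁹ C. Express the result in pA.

I_n = √(2qI·B)
2qI·B = 2 × 1.602×10⁻¹⁹ × 1.67×10⁻⁷ × 2.16×10³ = 1.16×10⁻²² A²
I_n = √(1.16×10⁻²²) = 1.08×10⁻¹¹ A = 10.8 pA

10.8 pA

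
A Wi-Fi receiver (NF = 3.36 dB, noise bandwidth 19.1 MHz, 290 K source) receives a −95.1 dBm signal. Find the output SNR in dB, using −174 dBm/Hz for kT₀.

2.7 dB

Noise floor: N = −174 + 10 log₁₀(B) + NF
10 log₁₀(1.91×10⁷) = 72.81 dB
N = −174 + 72.81 + 3.36 = −97.83 dBm
SNR = P_sig − N = −95.1 − (−97.83) = 2.73 dB → 2.7 dB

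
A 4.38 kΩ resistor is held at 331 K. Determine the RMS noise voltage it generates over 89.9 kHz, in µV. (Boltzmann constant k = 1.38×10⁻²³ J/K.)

2.68 µV

V_n = √(4kTRB)
4kTRB = 4 × 1.38×10⁻²³ × 331 × 4.38×10³ × 8.99×10⁴ = 7.19×10⁻¹² V²
V_n = √(7.19×10⁻¹²) = 2.68×10⁻⁶ V = 2.68 µV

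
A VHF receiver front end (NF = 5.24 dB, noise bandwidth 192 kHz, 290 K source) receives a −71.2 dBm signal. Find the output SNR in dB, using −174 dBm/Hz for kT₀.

Noise floor: N = −174 + 10 log₁₀(B) + NF
10 log₁₀(1.92×10⁵) = 52.83 dB
N = −174 + 52.83 + 5.24 = −115.93 dBm
SNR = P_sig − N = −71.2 − (−115.93) = 44.73 dB → 44.7 dB

44.7 dB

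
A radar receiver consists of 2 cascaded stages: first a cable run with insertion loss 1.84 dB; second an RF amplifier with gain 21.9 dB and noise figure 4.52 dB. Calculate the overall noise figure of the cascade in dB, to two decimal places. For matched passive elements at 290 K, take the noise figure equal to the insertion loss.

6.36 dB

Convert to linear (a loss of L dB is a gain of −L dB): F_i = 10^(NF_i/10), G_i = 10^(G_i,dB/10)
  Stage 1: F_1 = 10^(1.84/10) = 1.528, G_1 = 10^(−1.84/10) = 0.6546
  Stage 2: F_2 = 10^(4.52/10) = 2.831, G_2 = 10^(21.9/10) = 154.9
Friis cascade:
  F = 1.528 + (2.831 − 1)/0.6546 = 4.325
NF = 10 log₁₀(4.325) = 6.36 dB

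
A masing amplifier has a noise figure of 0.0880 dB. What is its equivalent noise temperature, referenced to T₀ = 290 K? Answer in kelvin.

F = 10^(0.0880/10) = 1.02047
T_e = (F − 1)·T₀ = (1.02047 − 1) × 290 = 5.94 K

5.94 K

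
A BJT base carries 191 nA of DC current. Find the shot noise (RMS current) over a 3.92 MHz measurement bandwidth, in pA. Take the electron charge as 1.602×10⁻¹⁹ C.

490 pA

I_n = √(2qI·B)
2qI·B = 2 × 1.602×10⁻¹⁹ × 1.91×10⁻⁷ × 3.92×10⁶ = 2.40×10⁻¹⁹ A²
I_n = √(2.40×10⁻¹⁹) = 4.90×10⁻¹⁰ A = 490 pA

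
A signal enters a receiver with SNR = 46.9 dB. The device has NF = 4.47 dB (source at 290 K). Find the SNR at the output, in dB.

42.43 dB

By definition F = SNR_in/SNR_out, so in dB: SNR_out = SNR_in − NF
SNR_out = 46.9 − 4.47 = 42.43 dB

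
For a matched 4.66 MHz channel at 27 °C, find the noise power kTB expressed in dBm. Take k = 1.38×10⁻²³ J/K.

T = 27 °C + 273.15 = 300.15 K
P_n = kTB = 1.38×10⁻²³ × 300.15 × 4.66×10⁶ = 1.93×10⁻¹⁴ W
In dBm: 10 log₁₀(1.93×10⁻¹⁴ / 10⁻³) = −107.1 dBm

−107.1 dBm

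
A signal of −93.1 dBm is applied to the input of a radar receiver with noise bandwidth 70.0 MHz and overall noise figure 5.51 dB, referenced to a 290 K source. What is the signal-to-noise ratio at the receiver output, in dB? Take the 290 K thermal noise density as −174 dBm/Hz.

Noise floor: N = −174 + 10 log₁₀(B) + NF
10 log₁₀(7.00×10⁷) = 78.45 dB
N = −174 + 78.45 + 5.51 = −90.04 dBm
SNR = P_sig − N = −93.1 − (−90.04) = −3.06 dB → −3.1 dB

−3.1 dB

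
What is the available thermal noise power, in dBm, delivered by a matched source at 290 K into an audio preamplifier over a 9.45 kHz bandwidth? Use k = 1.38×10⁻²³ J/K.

P_n = kTB = 1.38×10⁻²³ × 290 × 9.45×10³ = 3.78×10⁻¹⁷ W
In dBm: 10 log₁₀(3.78×10⁻¹⁷ / 10⁻³) = −134.2 dBm

−134.2 dBm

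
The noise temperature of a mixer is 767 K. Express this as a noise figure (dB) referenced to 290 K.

F = 1 + T_e/T₀ = 1 + 767/290 = 3.64483
NF = 10 log₁₀(3.64483) = 5.62 dB

5.62 dB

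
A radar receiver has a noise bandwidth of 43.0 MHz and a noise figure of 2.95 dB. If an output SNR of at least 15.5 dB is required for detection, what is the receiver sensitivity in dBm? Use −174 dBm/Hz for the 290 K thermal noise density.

−79.2 dBm

Sensitivity = −174 + 10 log₁₀(B) + NF + SNR_min
= −174 + 76.33 + 2.95 + 15.5
= −79.22 dBm → −79.2 dBm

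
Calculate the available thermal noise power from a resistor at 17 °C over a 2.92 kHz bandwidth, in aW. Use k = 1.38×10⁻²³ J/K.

11.7 aW

T = 17 °C + 273.15 = 290.15 K
P_n = kTB = 1.38×10⁻²³ × 290.15 × 2.92×10³ = 1.17×10⁻¹⁷ W = 11.7 aW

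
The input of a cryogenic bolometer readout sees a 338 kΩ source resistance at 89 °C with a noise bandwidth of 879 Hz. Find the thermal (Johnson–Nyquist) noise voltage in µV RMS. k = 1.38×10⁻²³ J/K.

T = 89 °C + 273.15 = 362.15 K
V_n = √(4kTRB)
4kTRB = 4 × 1.38×10⁻²³ × 362.15 × 3.38×10⁵ × 8.79×10² = 5.94×10⁻¹² V²
V_n = √(5.94×10⁻¹²) = 2.44×10⁻⁶ V = 2.44 µV

2.44 µV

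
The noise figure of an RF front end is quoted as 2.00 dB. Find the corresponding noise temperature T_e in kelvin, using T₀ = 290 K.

F = 10^(2.00/10) = 1.58489
T_e = (F − 1)·T₀ = (1.58489 − 1) × 290 = 170 K

170 K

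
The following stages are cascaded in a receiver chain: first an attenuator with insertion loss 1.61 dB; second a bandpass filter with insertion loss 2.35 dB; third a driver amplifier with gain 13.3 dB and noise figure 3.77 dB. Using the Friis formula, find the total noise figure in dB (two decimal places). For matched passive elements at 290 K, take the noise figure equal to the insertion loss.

7.73 dB

Convert to linear (a loss of L dB is a gain of −L dB): F_i = 10^(NF_i/10), G_i = 10^(G_i,dB/10)
  Stage 1: F_1 = 10^(1.61/10) = 1.449, G_1 = 10^(−1.61/10) = 0.6902
  Stage 2: F_2 = 10^(2.35/10) = 1.718, G_2 = 10^(−2.35/10) = 0.5821
  Stage 3: F_3 = 10^(3.77/10) = 2.382, G_3 = 10^(13.3/10) = 21.38
Friis cascade:
  F = 1.449 + (1.718 − 1)/0.6902 + (2.382 − 1)/0.4018 = 5.929
NF = 10 log₁₀(5.929) = 7.73 dB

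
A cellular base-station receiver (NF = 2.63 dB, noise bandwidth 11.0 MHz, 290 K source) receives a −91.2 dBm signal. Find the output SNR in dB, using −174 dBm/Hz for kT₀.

9.8 dB

Noise floor: N = −174 + 10 log₁₀(B) + NF
10 log₁₀(1.10×10⁷) = 70.41 dB
N = −174 + 70.41 + 2.63 = −100.96 dBm
SNR = P_sig − N = −91.2 − (−100.96) = 9.76 dB → 9.8 dB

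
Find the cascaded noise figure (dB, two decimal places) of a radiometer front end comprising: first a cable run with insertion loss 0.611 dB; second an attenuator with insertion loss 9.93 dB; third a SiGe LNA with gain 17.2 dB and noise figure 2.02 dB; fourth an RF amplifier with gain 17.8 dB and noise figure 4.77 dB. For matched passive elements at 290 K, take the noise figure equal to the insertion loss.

12.66 dB

Convert to linear (a loss of L dB is a gain of −L dB): F_i = 10^(NF_i/10), G_i = 10^(G_i,dB/10)
  Stage 1: F_1 = 10^(0.611/10) = 1.151, G_1 = 10^(−0.611/10) = 0.8688
  Stage 2: F_2 = 10^(9.93/10) = 9.840, G_2 = 10^(−9.93/10) = 0.1016
  Stage 3: F_3 = 10^(2.02/10) = 1.592, G_3 = 10^(17.2/10) = 52.48
  Stage 4: F_4 = 10^(4.77/10) = 2.999, G_4 = 10^(17.8/10) = 60.26
Friis cascade:
  F = 1.151 + (9.840 − 1)/0.8688 + (1.592 − 1)/0.08829 + (2.999 − 1)/4.633 = 18.47
NF = 10 log₁₀(18.47) = 12.66 dB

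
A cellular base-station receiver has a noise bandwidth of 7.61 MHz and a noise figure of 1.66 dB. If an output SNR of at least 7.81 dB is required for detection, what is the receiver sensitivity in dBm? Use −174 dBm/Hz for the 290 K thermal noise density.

Sensitivity = −174 + 10 log₁₀(B) + NF + SNR_min
= −174 + 68.81 + 1.66 + 7.81
= −95.72 dBm → −95.7 dBm

−95.7 dBm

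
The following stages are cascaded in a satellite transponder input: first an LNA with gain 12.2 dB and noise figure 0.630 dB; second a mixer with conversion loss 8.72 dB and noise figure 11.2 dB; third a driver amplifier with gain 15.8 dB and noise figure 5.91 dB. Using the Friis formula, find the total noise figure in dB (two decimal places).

5.04 dB

Convert to linear (a loss of L dB is a gain of −L dB): F_i = 10^(NF_i/10), G_i = 10^(G_i,dB/10)
  Stage 1: F_1 = 10^(0.630/10) = 1.156, G_1 = 10^(12.2/10) = 16.60
  Stage 2: F_2 = 10^(11.2/10) = 13.18, G_2 = 10^(−8.72/10) = 0.1343
  Stage 3: F_3 = 10^(5.91/10) = 3.899, G_3 = 10^(15.8/10) = 38.02
Friis cascade:
  F = 1.156 + (13.18 − 1)/16.60 + (3.899 − 1)/2.228 = 3.191
NF = 10 log₁₀(3.191) = 5.04 dB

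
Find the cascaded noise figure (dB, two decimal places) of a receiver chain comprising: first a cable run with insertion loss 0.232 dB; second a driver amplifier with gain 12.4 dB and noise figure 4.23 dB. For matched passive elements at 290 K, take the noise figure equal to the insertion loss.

Convert to linear (a loss of L dB is a gain of −L dB): F_i = 10^(NF_i/10), G_i = 10^(G_i,dB/10)
  Stage 1: F_1 = 10^(0.232/10) = 1.055, G_1 = 10^(−0.232/10) = 0.9480
  Stage 2: F_2 = 10^(4.23/10) = 2.649, G_2 = 10^(12.4/10) = 17.38
Friis cascade:
  F = 1.055 + (2.649 − 1)/0.9480 = 2.794
NF = 10 log₁₀(2.794) = 4.46 dB

4.46 dB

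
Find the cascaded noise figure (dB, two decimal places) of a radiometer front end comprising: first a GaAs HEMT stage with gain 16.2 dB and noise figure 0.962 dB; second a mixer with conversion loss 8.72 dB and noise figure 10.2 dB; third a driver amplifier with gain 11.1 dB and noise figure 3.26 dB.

2.24 dB

Convert to linear (a loss of L dB is a gain of −L dB): F_i = 10^(NF_i/10), G_i = 10^(G_i,dB/10)
  Stage 1: F_1 = 10^(0.962/10) = 1.248, G_1 = 10^(16.2/10) = 41.69
  Stage 2: F_2 = 10^(10.2/10) = 10.47, G_2 = 10^(−8.72/10) = 0.1343
  Stage 3: F_3 = 10^(3.26/10) = 2.118, G_3 = 10^(11.1/10) = 12.88
Friis cascade:
  F = 1.248 + (10.47 − 1)/41.69 + (2.118 − 1)/5.598 = 1.675
NF = 10 log₁₀(1.675) = 2.24 dB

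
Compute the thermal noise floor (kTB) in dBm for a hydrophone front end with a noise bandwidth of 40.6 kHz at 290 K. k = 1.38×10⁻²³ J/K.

−127.9 dBm

P_n = kTB = 1.38×10⁻²³ × 290 × 4.06×10⁴ = 1.62×10⁻¹⁶ W
In dBm: 10 log₁₀(1.62×10⁻¹⁶ / 10⁻³) = −127.9 dBm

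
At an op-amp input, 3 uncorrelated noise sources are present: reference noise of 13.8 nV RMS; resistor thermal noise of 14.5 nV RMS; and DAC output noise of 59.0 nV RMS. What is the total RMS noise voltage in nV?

Uncorrelated sources add in power (mean-square): V_tot = √(ΣV_i²)
V_tot = √[(1.38×10⁻⁸)² + (1.45×10⁻⁸)² + (5.90×10⁻⁸)²] = 6.23×10⁻⁸ V = 62.3 nV

62.3 nV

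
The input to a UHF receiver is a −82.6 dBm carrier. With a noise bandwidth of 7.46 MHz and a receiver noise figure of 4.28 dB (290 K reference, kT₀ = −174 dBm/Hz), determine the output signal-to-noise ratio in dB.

18.4 dB

Noise floor: N = −174 + 10 log₁₀(B) + NF
10 log₁₀(7.46×10⁶) = 68.73 dB
N = −174 + 68.73 + 4.28 = −100.99 dBm
SNR = P_sig − N = −82.6 − (−100.99) = 18.39 dB → 18.4 dB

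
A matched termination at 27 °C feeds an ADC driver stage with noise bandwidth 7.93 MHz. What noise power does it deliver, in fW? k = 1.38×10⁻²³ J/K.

32.8 fW

T = 27 °C + 273.15 = 300.15 K
P_n = kTB = 1.38×10⁻²³ × 300.15 × 7.93×10⁶ = 3.28×10⁻¹⁴ W = 32.8 fW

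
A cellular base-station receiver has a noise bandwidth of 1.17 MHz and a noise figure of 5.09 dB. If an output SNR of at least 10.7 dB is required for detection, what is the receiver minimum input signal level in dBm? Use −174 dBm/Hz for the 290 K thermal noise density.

−97.5 dBm

Sensitivity = −174 + 10 log₁₀(B) + NF + SNR_min
= −174 + 60.68 + 5.09 + 10.7
= −97.53 dBm → −97.5 dBm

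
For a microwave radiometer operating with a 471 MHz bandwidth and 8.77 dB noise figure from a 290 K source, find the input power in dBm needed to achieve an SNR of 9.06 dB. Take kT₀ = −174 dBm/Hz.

Sensitivity = −174 + 10 log₁₀(B) + NF + SNR_min
= −174 + 86.73 + 8.77 + 9.06
= −69.44 dBm → −69.4 dBm

−69.4 dBm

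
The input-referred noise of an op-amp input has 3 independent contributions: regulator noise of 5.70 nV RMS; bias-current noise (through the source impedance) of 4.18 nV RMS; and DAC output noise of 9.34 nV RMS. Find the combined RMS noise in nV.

Uncorrelated sources add in power (mean-square): V_tot = √(ΣV_i²)
V_tot = √[(5.70×10⁻⁹)² + (4.18×10⁻⁹)² + (9.34×10⁻⁹)²] = 1.17×10⁻⁸ V = 11.7 nV

11.7 nV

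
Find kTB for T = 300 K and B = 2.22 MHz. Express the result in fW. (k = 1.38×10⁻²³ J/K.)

9.19 fW

P_n = kTB = 1.38×10⁻²³ × 300 × 2.22×10⁶ = 9.19×10⁻¹⁵ W = 9.19 fW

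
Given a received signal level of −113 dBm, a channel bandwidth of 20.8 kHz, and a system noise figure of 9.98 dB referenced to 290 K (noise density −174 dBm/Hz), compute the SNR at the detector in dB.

7.8 dB

Noise floor: N = −174 + 10 log₁₀(B) + NF
10 log₁₀(2.08×10⁴) = 43.18 dB
N = −174 + 43.18 + 9.98 = −120.84 dBm
SNR = P_sig − N = −113 − (−120.84) = 7.84 dB → 7.8 dB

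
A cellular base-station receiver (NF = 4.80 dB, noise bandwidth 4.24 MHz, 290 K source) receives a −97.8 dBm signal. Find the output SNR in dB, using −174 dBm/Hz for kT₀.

Noise floor: N = −174 + 10 log₁₀(B) + NF
10 log₁₀(4.24×10⁶) = 66.27 dB
N = −174 + 66.27 + 4.80 = −102.93 dBm
SNR = P_sig − N = −97.8 − (−102.93) = 5.13 dB → 5.1 dB

5.1 dB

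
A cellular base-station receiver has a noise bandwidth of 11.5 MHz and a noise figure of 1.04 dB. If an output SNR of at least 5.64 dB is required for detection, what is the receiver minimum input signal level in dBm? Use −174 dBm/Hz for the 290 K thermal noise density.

−96.7 dBm

Sensitivity = −174 + 10 log₁₀(B) + NF + SNR_min
= −174 + 70.61 + 1.04 + 5.64
= −96.71 dBm → −96.7 dBm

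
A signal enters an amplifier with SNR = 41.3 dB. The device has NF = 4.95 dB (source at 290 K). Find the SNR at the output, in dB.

36.35 dB

By definition F = SNR_in/SNR_out, so in dB: SNR_out = SNR_in − NF
SNR_out = 41.3 − 4.95 = 36.35 dB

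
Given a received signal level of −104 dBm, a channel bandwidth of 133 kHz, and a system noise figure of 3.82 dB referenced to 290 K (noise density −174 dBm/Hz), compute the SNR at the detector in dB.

14.9 dB

Noise floor: N = −174 + 10 log₁₀(B) + NF
10 log₁₀(1.33×10⁵) = 51.24 dB
N = −174 + 51.24 + 3.82 = −118.94 dBm
SNR = P_sig − N = −104 − (−118.94) = 14.94 dB → 14.9 dB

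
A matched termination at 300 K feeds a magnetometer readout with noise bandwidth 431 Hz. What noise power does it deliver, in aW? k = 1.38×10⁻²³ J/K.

P_n = kTB = 1.38×10⁻²³ × 300 × 4.31×10² = 1.78×10⁻¹⁸ W = 1.78 aW

1.78 aW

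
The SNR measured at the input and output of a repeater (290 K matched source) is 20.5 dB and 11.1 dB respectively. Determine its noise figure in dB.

NF (dB) = SNR_in(dB) − SNR_out(dB) when the source is at T₀
NF = 20.5 − 11.1 = 9.4 dB

9.4 dB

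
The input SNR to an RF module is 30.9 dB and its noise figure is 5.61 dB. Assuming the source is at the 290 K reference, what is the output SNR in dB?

By definition F = SNR_in/SNR_out, so in dB: SNR_out = SNR_in − NF
SNR_out = 30.9 − 5.61 = 25.29 dB

25.29 dB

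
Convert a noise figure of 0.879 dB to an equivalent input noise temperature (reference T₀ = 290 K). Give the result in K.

65.1 K

F = 10^(0.879/10) = 1.22433
T_e = (F − 1)·T₀ = (1.22433 − 1) × 290 = 65.1 K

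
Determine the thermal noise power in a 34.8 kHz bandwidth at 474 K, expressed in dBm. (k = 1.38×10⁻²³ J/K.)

P_n = kTB = 1.38×10⁻²³ × 474 × 3.48×10⁴ = 2.28×10⁻¹⁶ W
In dBm: 10 log₁₀(2.28×10⁻¹⁶ / 10⁻³) = −126.4 dBm

−126.4 dBm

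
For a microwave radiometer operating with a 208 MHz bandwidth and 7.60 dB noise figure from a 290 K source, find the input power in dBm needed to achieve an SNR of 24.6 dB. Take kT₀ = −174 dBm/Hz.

−58.6 dBm

Sensitivity = −174 + 10 log₁₀(B) + NF + SNR_min
= −174 + 83.18 + 7.60 + 24.6
= −58.62 dBm → −58.6 dBm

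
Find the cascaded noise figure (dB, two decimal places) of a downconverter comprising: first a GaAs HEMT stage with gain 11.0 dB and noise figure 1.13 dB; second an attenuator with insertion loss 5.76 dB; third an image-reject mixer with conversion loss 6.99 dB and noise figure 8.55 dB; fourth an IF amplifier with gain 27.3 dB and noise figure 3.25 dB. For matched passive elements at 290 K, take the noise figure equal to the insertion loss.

7.01 dB

Convert to linear (a loss of L dB is a gain of −L dB): F_i = 10^(NF_i/10), G_i = 10^(G_i,dB/10)
  Stage 1: F_1 = 10^(1.13/10) = 1.297, G_1 = 10^(11.0/10) = 12.59
  Stage 2: F_2 = 10^(5.76/10) = 3.767, G_2 = 10^(−5.76/10) = 0.2655
  Stage 3: F_3 = 10^(8.55/10) = 7.161, G_3 = 10^(−6.99/10) = 0.2000
  Stage 4: F_4 = 10^(3.25/10) = 2.113, G_4 = 10^(27.3/10) = 537.0
Friis cascade:
  F = 1.297 + (3.767 − 1)/12.59 + (7.161 − 1)/3.342 + (2.113 − 1)/0.6683 = 5.027
NF = 10 log₁₀(5.027) = 7.01 dB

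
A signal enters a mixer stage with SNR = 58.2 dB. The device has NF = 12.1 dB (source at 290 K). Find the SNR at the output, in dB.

By definition F = SNR_in/SNR_out, so in dB: SNR_out = SNR_in − NF
SNR_out = 58.2 − 12.1 = 46.1 dB

46.1 dB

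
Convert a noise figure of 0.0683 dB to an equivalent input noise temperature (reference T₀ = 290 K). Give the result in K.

4.60 K

F = 10^(0.0683/10) = 1.01585
T_e = (F − 1)·T₀ = (1.01585 − 1) × 290 = 4.60 K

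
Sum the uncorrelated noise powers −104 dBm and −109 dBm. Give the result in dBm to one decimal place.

−102.8 dBm

Convert to linear, add, convert back:
P₁ = 3.98×10⁻¹⁴ W, P₂ = 1.26×10⁻¹⁴ W
P_tot = 5.24×10⁻¹⁴ W → 10 log₁₀(P_tot / 10⁻³) = −102.8 dBm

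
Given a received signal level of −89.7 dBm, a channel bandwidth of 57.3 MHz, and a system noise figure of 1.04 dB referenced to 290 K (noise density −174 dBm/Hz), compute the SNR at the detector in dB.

5.7 dB

Noise floor: N = −174 + 10 log₁₀(B) + NF
10 log₁₀(5.73×10⁷) = 77.58 dB
N = −174 + 77.58 + 1.04 = −95.38 dBm
SNR = P_sig − N = −89.7 − (−95.38) = 5.68 dB → 5.7 dB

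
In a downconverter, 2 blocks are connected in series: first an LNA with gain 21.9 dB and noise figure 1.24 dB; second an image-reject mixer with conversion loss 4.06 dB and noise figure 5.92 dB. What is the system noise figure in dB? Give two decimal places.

Convert to linear (a loss of L dB is a gain of −L dB): F_i = 10^(NF_i/10), G_i = 10^(G_i,dB/10)
  Stage 1: F_1 = 10^(1.24/10) = 1.330, G_1 = 10^(21.9/10) = 154.9
  Stage 2: F_2 = 10^(5.92/10) = 3.908, G_2 = 10^(−4.06/10) = 0.3926
Friis cascade:
  F = 1.330 + (3.908 − 1)/154.9 = 1.349
NF = 10 log₁₀(1.349) = 1.30 dB

1.30 dB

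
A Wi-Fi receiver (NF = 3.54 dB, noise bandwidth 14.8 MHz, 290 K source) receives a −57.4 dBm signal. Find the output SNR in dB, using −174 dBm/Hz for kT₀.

41.4 dB

Noise floor: N = −174 + 10 log₁₀(B) + NF
10 log₁₀(1.48×10⁷) = 71.7 dB
N = −174 + 71.7 + 3.54 = −98.76 dBm
SNR = P_sig − N = −57.4 − (−98.76) = 41.36 dB → 41.4 dB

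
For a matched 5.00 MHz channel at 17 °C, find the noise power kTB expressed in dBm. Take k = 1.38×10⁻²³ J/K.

T = 17 °C + 273.15 = 290.15 K
P_n = kTB = 1.38×10⁻²³ × 290.15 × 5.00×10⁶ = 2.00×10⁻¹⁴ W
In dBm: 10 log₁₀(2.00×10⁻¹⁴ / 10⁻³) = −107.0 dBm

−107.0 dBm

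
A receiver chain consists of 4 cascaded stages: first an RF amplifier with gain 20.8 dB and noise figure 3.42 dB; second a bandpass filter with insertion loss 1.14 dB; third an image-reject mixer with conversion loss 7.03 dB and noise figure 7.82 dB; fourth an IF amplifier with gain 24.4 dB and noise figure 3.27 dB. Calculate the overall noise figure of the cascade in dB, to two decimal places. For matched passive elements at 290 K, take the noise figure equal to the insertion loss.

Convert to linear (a loss of L dB is a gain of −L dB): F_i = 10^(NF_i/10), G_i = 10^(G_i,dB/10)
  Stage 1: F_1 = 10^(3.42/10) = 2.198, G_1 = 10^(20.8/10) = 120.2
  Stage 2: F_2 = 10^(1.14/10) = 1.300, G_2 = 10^(−1.14/10) = 0.7691
  Stage 3: F_3 = 10^(7.82/10) = 6.053, G_3 = 10^(−7.03/10) = 0.1982
  Stage 4: F_4 = 10^(3.27/10) = 2.123, G_4 = 10^(24.4/10) = 275.4
Friis cascade:
  F = 2.198 + (1.300 − 1)/120.2 + (6.053 − 1)/92.47 + (2.123 − 1)/18.32 = 2.316
NF = 10 log₁₀(2.316) = 3.65 dB

3.65 dB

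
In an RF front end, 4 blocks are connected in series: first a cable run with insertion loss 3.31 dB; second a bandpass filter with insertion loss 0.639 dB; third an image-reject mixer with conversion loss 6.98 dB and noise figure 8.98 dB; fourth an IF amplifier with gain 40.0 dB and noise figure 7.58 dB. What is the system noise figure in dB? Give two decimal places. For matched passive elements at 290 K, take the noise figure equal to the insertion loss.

18.93 dB

Convert to linear (a loss of L dB is a gain of −L dB): F_i = 10^(NF_i/10), G_i = 10^(G_i,dB/10)
  Stage 1: F_1 = 10^(3.31/10) = 2.143, G_1 = 10^(−3.31/10) = 0.4667
  Stage 2: F_2 = 10^(0.639/10) = 1.159, G_2 = 10^(−0.639/10) = 0.8632
  Stage 3: F_3 = 10^(8.98/10) = 7.907, G_3 = 10^(−6.98/10) = 0.2004
  Stage 4: F_4 = 10^(7.58/10) = 5.728, G_4 = 10^(40.0/10) = 1.000×10⁴
Friis cascade:
  F = 2.143 + (1.159 − 1)/0.4667 + (7.907 − 1)/0.4028 + (5.728 − 1)/0.08074 = 78.19
NF = 10 log₁₀(78.19) = 18.93 dB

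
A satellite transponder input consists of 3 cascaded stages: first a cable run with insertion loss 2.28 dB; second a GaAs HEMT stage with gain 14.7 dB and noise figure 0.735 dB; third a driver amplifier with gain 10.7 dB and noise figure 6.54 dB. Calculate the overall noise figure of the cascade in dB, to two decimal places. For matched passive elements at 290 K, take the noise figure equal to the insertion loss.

Convert to linear (a loss of L dB is a gain of −L dB): F_i = 10^(NF_i/10), G_i = 10^(G_i,dB/10)
  Stage 1: F_1 = 10^(2.28/10) = 1.690, G_1 = 10^(−2.28/10) = 0.5916
  Stage 2: F_2 = 10^(0.735/10) = 1.184, G_2 = 10^(14.7/10) = 29.51
  Stage 3: F_3 = 10^(6.54/10) = 4.508, G_3 = 10^(10.7/10) = 11.75
Friis cascade:
  F = 1.690 + (1.184 − 1)/0.5916 + (4.508 − 1)/17.46 = 2.203
NF = 10 log₁₀(2.203) = 3.43 dB

3.43 dB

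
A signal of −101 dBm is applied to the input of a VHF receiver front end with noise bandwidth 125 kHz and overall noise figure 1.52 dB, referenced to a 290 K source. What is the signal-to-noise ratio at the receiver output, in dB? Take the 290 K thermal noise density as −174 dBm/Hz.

20.5 dB

Noise floor: N = −174 + 10 log₁₀(B) + NF
10 log₁₀(1.25×10⁵) = 50.97 dB
N = −174 + 50.97 + 1.52 = −121.51 dBm
SNR = P_sig − N = −101 − (−121.51) = 20.51 dB → 20.5 dB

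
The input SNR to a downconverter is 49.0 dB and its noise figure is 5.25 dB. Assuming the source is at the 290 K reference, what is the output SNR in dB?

43.75 dB

By definition F = SNR_in/SNR_out, so in dB: SNR_out = SNR_in − NF
SNR_out = 49.0 − 5.25 = 43.75 dB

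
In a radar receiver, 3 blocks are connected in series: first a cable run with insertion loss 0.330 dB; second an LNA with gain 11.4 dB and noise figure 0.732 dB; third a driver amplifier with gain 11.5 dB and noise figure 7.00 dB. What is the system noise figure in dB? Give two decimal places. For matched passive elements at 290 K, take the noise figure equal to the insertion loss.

Convert to linear (a loss of L dB is a gain of −L dB): F_i = 10^(NF_i/10), G_i = 10^(G_i,dB/10)
  Stage 1: F_1 = 10^(0.330/10) = 1.079, G_1 = 10^(−0.330/10) = 0.9268
  Stage 2: F_2 = 10^(0.732/10) = 1.184, G_2 = 10^(11.4/10) = 13.80
  Stage 3: F_3 = 10^(7.00/10) = 5.012, G_3 = 10^(11.5/10) = 14.13
Friis cascade:
  F = 1.079 + (1.184 − 1)/0.9268 + (5.012 − 1)/12.79 = 1.591
NF = 10 log₁₀(1.591) = 2.02 dB

2.02 dB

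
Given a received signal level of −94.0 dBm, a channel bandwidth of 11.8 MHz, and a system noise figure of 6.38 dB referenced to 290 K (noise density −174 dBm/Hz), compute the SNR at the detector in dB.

Noise floor: N = −174 + 10 log₁₀(B) + NF
10 log₁₀(1.18×10⁷) = 70.72 dB
N = −174 + 70.72 + 6.38 = −96.90 dBm
SNR = P_sig − N = −94.0 − (−96.90) = 2.90 dB → 2.9 dB

2.9 dB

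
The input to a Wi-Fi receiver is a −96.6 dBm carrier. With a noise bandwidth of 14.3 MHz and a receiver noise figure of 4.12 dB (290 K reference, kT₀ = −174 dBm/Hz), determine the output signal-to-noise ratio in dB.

1.7 dB

Noise floor: N = −174 + 10 log₁₀(B) + NF
10 log₁₀(1.43×10⁷) = 71.55 dB
N = −174 + 71.55 + 4.12 = −98.33 dBm
SNR = P_sig − N = −96.6 − (−98.33) = 1.73 dB → 1.7 dB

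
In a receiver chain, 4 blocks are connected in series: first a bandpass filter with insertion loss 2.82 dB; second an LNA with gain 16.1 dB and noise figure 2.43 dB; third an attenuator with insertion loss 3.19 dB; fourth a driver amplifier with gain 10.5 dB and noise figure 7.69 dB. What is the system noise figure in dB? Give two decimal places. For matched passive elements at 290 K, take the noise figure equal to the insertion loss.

5.89 dB

Convert to linear (a loss of L dB is a gain of −L dB): F_i = 10^(NF_i/10), G_i = 10^(G_i,dB/10)
  Stage 1: F_1 = 10^(2.82/10) = 1.914, G_1 = 10^(−2.82/10) = 0.5224
  Stage 2: F_2 = 10^(2.43/10) = 1.750, G_2 = 10^(16.1/10) = 40.74
  Stage 3: F_3 = 10^(3.19/10) = 2.084, G_3 = 10^(−3.19/10) = 0.4797
  Stage 4: F_4 = 10^(7.69/10) = 5.875, G_4 = 10^(10.5/10) = 11.22
Friis cascade:
  F = 1.914 + (1.750 − 1)/0.5224 + (2.084 − 1)/21.28 + (5.875 − 1)/10.21 = 3.878
NF = 10 log₁₀(3.878) = 5.89 dB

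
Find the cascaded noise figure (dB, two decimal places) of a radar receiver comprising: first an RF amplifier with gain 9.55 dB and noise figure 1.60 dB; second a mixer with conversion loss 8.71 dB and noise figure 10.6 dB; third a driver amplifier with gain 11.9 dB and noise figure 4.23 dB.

5.98 dB

Convert to linear (a loss of L dB is a gain of −L dB): F_i = 10^(NF_i/10), G_i = 10^(G_i,dB/10)
  Stage 1: F_1 = 10^(1.60/10) = 1.445, G_1 = 10^(9.55/10) = 9.016
  Stage 2: F_2 = 10^(10.6/10) = 11.48, G_2 = 10^(−8.71/10) = 0.1346
  Stage 3: F_3 = 10^(4.23/10) = 2.649, G_3 = 10^(11.9/10) = 15.49
Friis cascade:
  F = 1.445 + (11.48 − 1)/9.016 + (2.649 − 1)/1.213 = 3.967
NF = 10 log₁₀(3.967) = 5.98 dB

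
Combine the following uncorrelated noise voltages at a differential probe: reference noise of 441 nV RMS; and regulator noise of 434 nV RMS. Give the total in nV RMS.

Uncorrelated sources add in power (mean-square): V_tot = √(ΣV_i²)
V_tot = √[(4.41×10⁻⁷)² + (4.34×10⁻⁷)²] = 6.19×10⁻⁷ V = 619 nV

619 nV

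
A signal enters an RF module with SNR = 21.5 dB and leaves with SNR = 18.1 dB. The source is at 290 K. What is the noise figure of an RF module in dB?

NF (dB) = SNR_in(dB) − SNR_out(dB) when the source is at T₀
NF = 21.5 − 18.1 = 3.4 dB

3.4 dB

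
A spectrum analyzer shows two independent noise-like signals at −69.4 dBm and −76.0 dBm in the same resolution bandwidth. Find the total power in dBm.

Convert to linear, add, convert back:
P₁ = 1.15×10⁻¹⁰ W, P₂ = 2.51×10⁻¹¹ W
P_tot = 1.40×10⁻¹⁰ W → 10 log₁₀(P_tot / 10⁻³) = −68.5 dBm

−68.5 dBm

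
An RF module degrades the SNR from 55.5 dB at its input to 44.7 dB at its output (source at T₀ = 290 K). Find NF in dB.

NF (dB) = SNR_in(dB) − SNR_out(dB) when the source is at T₀
NF = 55.5 − 44.7 = 10.8 dB

10.8 dB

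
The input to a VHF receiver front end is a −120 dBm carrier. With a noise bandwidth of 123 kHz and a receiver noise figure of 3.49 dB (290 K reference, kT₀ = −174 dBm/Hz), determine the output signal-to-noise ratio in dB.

−0.4 dB

Noise floor: N = −174 + 10 log₁₀(B) + NF
10 log₁₀(1.23×10⁵) = 50.9 dB
N = −174 + 50.9 + 3.49 = −119.61 dBm
SNR = P_sig − N = −120 − (−119.61) = −0.39 dB → −0.4 dB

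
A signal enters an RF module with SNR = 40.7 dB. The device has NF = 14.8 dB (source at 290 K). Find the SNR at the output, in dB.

By definition F = SNR_in/SNR_out, so in dB: SNR_out = SNR_in − NF
SNR_out = 40.7 − 14.8 = 25.9 dB

25.9 dB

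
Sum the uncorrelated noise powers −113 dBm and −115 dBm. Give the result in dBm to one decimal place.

Convert to linear, add, convert back:
P₁ = 5.01×10⁻¹⁵ W, P₂ = 3.16×10⁻¹⁵ W
P_tot = 8.17×10⁻¹⁵ W → 10 log₁₀(P_tot / 10⁻³) = −110.9 dBm

−110.9 dBm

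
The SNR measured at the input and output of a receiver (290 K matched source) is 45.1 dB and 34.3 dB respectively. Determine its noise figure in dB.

NF (dB) = SNR_in(dB) − SNR_out(dB) when the source is at T₀
NF = 45.1 − 34.3 = 10.8 dB

10.8 dB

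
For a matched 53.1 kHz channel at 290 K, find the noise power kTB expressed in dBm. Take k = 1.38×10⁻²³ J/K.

−126.7 dBm

P_n = kTB = 1.38×10⁻²³ × 290 × 5.31×10⁴ = 2.13×10⁻¹⁶ W
In dBm: 10 log₁₀(2.13×10⁻¹⁶ / 10⁻³) = −126.7 dBm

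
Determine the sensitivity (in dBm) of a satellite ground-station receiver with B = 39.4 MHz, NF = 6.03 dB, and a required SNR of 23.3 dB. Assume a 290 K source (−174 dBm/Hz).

Sensitivity = −174 + 10 log₁₀(B) + NF + SNR_min
= −174 + 75.95 + 6.03 + 23.3
= −68.72 dBm → −68.7 dBm

−68.7 dBm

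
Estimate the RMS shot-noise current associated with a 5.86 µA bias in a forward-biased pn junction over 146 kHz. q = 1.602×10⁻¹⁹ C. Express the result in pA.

I_n = √(2qI·B)
2qI·B = 2 × 1.602×10⁻¹⁹ × 5.86×10⁻⁶ × 1.46×10⁵ = 2.74×10⁻¹⁹ A²
I_n = √(2.74×10⁻¹⁹) = 5.24×10⁻¹⁰ A = 524 pA

524 pA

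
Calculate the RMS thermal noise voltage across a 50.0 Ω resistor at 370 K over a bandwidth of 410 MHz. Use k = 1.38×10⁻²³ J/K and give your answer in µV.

20.5 µV

V_n = √(4kTRB)
4kTRB = 4 × 1.38×10⁻²³ × 370 × 5.00×10¹ × 4.10×10⁸ = 4.19×10⁻¹⁰ V²
V_n = √(4.19×10⁻¹⁰) = 2.05×10⁻⁵ V = 20.5 µV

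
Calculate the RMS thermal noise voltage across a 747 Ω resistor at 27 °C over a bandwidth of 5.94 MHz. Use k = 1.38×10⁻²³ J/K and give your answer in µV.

T = 27 °C + 273.15 = 300.15 K
V_n = √(4kTRB)
4kTRB = 4 × 1.38×10⁻²³ × 300.15 × 7.47×10² × 5.94×10⁶ = 7.35×10⁻¹¹ V²
V_n = √(7.35×10⁻¹¹) = 8.57×10⁻⁶ V = 8.57 µV

8.57 µV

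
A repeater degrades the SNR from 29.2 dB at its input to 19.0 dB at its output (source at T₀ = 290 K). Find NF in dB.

10.2 dB

NF (dB) = SNR_in(dB) − SNR_out(dB) when the source is at T₀
NF = 29.2 − 19.0 = 10.2 dB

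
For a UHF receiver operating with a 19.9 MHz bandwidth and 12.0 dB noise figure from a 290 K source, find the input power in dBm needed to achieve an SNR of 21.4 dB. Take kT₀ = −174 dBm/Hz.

Sensitivity = −174 + 10 log₁₀(B) + NF + SNR_min
= −174 + 72.99 + 12.0 + 21.4
= −67.61 dBm → −67.6 dBm

−67.6 dBm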